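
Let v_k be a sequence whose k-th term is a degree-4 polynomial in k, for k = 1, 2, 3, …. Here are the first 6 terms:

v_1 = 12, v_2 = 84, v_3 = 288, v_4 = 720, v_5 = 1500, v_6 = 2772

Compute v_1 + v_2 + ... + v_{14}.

1st diffs: 72, 204, 432, 780, 1272.
2nd diffs: 132, 228, 348, 492.
3rd diffs: 96, 120, 144.
4th diffs: 24, 24 (constant).
So v_k = k^4 + 6k^3 + 5k^2.
Continuing: …, 4704, 7488, 11340, 16500, …, v_{14} = 55860.
Summing k = 1..14 (14 terms) gives 198912.

198912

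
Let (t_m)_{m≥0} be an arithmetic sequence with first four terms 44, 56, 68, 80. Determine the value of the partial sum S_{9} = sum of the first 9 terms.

828

Common difference d = 12.
t_m = 44 + (m - 0)·12.
t_8 = 140; S = 9·(44 + 140)/2 = 828.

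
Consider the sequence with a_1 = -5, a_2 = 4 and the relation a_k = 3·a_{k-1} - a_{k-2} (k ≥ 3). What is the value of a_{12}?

104669

Applying the relation repeatedly:
a_3 = 17; a_4 = 47; a_5 = 124; a_6 = 325; a_7 = 851; a_8 = 2228; a_9 = 5833; a_{10} = 15271; a_{11} = 39980; a_{12} = 104669.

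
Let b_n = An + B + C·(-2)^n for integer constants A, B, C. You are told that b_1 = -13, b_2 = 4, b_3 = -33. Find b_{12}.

Write the equations: A + B - 2C = -13; 2A + B + 4C = 4; 3A + B - 8C = -33.
Subtracting the first from the second: A + 6C = 17.
Subtracting the second from the third: A - 12C = -37.
Solving: C = 3, A = -1, then B = -6.
Therefore b_{12} = -12 + (-6) + 3·4096 = 12270.

12270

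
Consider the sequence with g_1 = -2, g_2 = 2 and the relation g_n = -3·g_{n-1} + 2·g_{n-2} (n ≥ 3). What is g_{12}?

Compute successive terms:
g_3 = -10  g_4 = 34  g_5 = -122  g_6 = 434  g_7 = -1546  g_8 = 5506  g_9 = -19610  g_{10} = 69842  g_{11} = -248746  g_{12} = 885922.

885922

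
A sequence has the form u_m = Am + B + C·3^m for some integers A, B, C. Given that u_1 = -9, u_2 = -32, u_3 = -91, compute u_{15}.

Plug in m = 1, 2, 3: A + B + 3C = -9; 2A + B + 9C = -32; 3A + B + 27C = -91.
Subtracting the first from the second: A + 6C = -23.
Subtracting the second from the third: A + 18C = -59.
Solving: C = -3, A = -5, then B = 5.
Hence u_{15} = -5·15 + 5 + (-3)·14348907 = -43046791.

-43046791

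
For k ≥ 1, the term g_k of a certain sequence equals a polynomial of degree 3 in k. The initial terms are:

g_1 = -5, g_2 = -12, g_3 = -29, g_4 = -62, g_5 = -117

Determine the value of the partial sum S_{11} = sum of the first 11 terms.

1st diffs: -7, -17, -33, -55.
2nd diffs: -10, -16, -22.
3rd diffs: -6, -6 (constant).
Newton forward-difference form: g_k = -5 + (-7)·C(k-1,1) + (-10)·C(k-1,2) + (-6)·C(k-1,3).
Continuing: …, -200, -317, -474, -677, …, g_{11} = -1245.
Summing k = 1..11 (11 terms) gives -4070.

-4070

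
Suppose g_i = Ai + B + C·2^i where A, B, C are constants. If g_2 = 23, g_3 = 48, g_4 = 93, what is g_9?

2598

At i = 2, 3, 4: 2A + B + 4C = 23; 3A + B + 8C = 48; 4A + B + 16C = 93.
Subtracting the first from the second: A + 4C = 25.
Subtracting the second from the third: A + 8C = 45.
Solving: C = 5, A = 5, then B = -7.
Hence g_9 = 5·9 + (-7) + 5·512 = 2598.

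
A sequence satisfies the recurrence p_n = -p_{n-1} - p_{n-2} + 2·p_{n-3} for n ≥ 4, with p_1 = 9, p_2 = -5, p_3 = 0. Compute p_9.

96

Compute successive terms:
p_4 = 23, p_5 = -33, p_6 = 10, p_7 = 69, p_8 = -145, p_9 = 96.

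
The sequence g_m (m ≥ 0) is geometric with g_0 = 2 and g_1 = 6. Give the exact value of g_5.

486

Common ratio r = 3.
g_m = 2·3^(m-0).
g_5 = 2·3^5 = 486.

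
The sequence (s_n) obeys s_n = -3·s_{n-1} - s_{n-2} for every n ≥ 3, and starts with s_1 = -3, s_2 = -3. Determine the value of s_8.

Iterate the recurrence:
s_3 = 12;  s_4 = -33;  s_5 = 87;  s_6 = -228;  s_7 = 597;  s_8 = -1563.

-1563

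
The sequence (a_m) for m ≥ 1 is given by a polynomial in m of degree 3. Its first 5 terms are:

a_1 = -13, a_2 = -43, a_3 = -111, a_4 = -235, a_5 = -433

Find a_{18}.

1st diffs: -30, -68, -124, -198.
2nd diffs: -38, -56, -74.
3rd diffs: -18, -18 (constant).
So a_m = -3m^3 - m^2 - 6m - 3.
Evaluating at m = 18 gives a_{18} = -17931.

-17931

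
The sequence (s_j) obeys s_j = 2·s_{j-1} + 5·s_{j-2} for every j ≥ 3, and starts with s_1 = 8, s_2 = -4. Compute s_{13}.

Step forward from the initial values:
s_3 = 32, s_4 = 44, s_5 = 248, …, s_{10} = 107036, s_{11} = 370112, s_{12} = 1275404, s_{13} = 4401368.

4401368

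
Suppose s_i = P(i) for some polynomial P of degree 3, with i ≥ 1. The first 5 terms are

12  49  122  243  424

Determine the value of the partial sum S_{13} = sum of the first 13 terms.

1st diffs: 37, 73, 121, 181.
2nd diffs: 36, 48, 60.
3rd diffs: 12, 12 (constant).
Newton forward-difference form: s_i = 12 + 37·C(i-1,1) + 36·C(i-1,2) + 12·C(i-1,3).
Continuing: …, 677, 1014, 1447, 1988, …, s_{13} = 5472.
Summing i = 1..13 (13 terms) gives 21918.

21918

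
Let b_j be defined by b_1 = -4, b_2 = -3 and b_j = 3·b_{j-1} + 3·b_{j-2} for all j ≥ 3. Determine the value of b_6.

Compute successive terms:
b_3 = -21  b_4 = -72  b_5 = -279  b_6 = -1053.

-1053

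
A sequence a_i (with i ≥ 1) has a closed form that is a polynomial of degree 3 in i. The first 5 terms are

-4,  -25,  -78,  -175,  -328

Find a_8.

-1243

1st diffs: -21, -53, -97, -153.
2nd diffs: -32, -44, -56.
3rd diffs: -12, -12 (constant).
Newton forward-difference form: a_i = -4 + (-21)·C(i-1,1) + (-32)·C(i-1,2) + (-12)·C(i-1,3).
At i = 8: i-1 = 7, so a_8 = -4 - 147 - 672 - 420 = -1243.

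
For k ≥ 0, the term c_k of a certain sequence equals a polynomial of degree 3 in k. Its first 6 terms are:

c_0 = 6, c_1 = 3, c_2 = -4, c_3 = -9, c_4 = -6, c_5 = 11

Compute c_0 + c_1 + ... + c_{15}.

8416

1st diffs: -3, -7, -5, 3, 17.
2nd diffs: -4, 2, 8, 14.
3rd diffs: 6, 6, 6 (constant).
Newton forward-difference form: c_k = 6 + (-3)·C(k,1) + (-4)·C(k,2) + 6·C(k,3).
Continuing: …, 48, 111, 206, 339, …, c_{15} = 2271.
Summing k = 0..15 (16 terms) gives 8416.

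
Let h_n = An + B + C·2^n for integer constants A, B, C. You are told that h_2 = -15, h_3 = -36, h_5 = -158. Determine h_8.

-1281

The three given values yield: 2A + B + 4C = -15; 3A + B + 8C = -36; 5A + B + 32C = -158.
Subtracting the first from the second: A + 4C = -21.
Subtracting the second from the third: 2A + 24C = -122.
Solving: C = -5, A = -1, then B = 7.
So h_n = -1·n + 7 + (-5)·2^n; at n=8 this is -1281.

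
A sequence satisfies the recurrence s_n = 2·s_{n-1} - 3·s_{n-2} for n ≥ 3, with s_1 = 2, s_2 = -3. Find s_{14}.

3153

Compute successive terms:
s_3 = -12, s_4 = -15, s_5 = 6, …, s_{11} = -372, s_{12} = 921, s_{13} = 2958, s_{14} = 3153.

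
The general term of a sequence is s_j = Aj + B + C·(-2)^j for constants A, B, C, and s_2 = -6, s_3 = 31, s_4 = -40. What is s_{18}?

-786410

The three given values yield: 2A + B + 4C = -6; 3A + B - 8C = 31; 4A + B + 16C = -40.
Subtracting the first from the second: A - 12C = 37.
Subtracting the second from the third: A + 24C = -71.
Solving: C = -3, A = 1, then B = 4.
Hence s_{18} = 1·18 + 4 + (-3)·262144 = -786410.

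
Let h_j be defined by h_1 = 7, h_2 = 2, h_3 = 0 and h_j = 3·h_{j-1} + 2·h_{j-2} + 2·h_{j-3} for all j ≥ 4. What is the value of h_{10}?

39218

Iterate the recurrence:
h_4 = 18; h_5 = 58; h_6 = 210; h_7 = 782; h_8 = 2882; h_9 = 10630; h_{10} = 39218.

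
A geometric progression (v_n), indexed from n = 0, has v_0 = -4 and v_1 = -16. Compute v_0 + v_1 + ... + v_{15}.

Common ratio r = 4.
v_n = (-4)·4^(n-0).
S = (-4)·(4^16 - 1)/(4 - 1) = (-4)·(4294967296 - 1)/(3) = -5726623060.

-5726623060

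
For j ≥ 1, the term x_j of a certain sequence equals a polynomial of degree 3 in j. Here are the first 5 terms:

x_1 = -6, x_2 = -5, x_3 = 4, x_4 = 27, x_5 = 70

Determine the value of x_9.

1st diffs: 1, 9, 23, 43.
2nd diffs: 8, 14, 20.
3rd diffs: 6, 6 (constant).
Newton forward-difference form: x_j = -6 + 1·C(j-1,1) + 8·C(j-1,2) + 6·C(j-1,3).
At j = 9: j-1 = 8, so x_9 = -6 + 8 + 224 + 336 = 562.

562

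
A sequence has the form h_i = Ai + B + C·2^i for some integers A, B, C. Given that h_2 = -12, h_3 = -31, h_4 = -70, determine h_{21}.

-10485733

At i = 2, 3, 4: 2A + B + 4C = -12; 3A + B + 8C = -31; 4A + B + 16C = -70.
Subtracting the first from the second: A + 4C = -19.
Subtracting the second from the third: A + 8C = -39.
Solving: C = -5, A = 1, then B = 6.
Hence h_{21} = 1·21 + 6 + (-5)·2097152 = -10485733.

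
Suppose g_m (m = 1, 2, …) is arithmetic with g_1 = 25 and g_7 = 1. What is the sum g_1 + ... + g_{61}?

-5795

Common difference d = (1 - 25) / (7 - 1) = -4.
g_m = 25 + (m - 1)·(-4).
g_{61} = -215; S = 61·(25 + (-215))/2 = -5795.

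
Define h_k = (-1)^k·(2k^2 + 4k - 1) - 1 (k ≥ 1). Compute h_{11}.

(-1)^11 = -1; 2k^2 + 4k - 1 at k=11 is 285; so h_{11} = -286.

-286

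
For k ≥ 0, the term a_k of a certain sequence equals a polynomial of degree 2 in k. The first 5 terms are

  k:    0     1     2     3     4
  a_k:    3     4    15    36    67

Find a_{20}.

1923

1st diffs: 1, 11, 21, 31.
2nd diffs: 10, 10, 10 (constant).
So a_k = 5k^2 - 4k + 3.
Evaluating at k = 20 gives a_{20} = 1923.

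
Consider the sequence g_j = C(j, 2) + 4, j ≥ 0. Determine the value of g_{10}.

C(10, 2) = 45, so g_{10} = 49.

49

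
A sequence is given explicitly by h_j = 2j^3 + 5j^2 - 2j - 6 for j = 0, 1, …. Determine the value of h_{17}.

11231

h_{17} = 2·17^3 + 5·17^2 - 2·17 - 6 = 11231.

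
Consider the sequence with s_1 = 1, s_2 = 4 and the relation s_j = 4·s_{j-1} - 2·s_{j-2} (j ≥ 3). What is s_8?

Compute successive terms:
s_3 = 14; s_4 = 48; s_5 = 164; s_6 = 560; s_7 = 1912; s_8 = 6528.

6528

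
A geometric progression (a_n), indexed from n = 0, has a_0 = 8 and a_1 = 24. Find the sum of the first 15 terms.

Common ratio r = 3.
a_n = 8·3^(n-0).
S = 8·(3^15 - 1)/(3 - 1) = 8·(14348907 - 1)/(2) = 57395624.

57395624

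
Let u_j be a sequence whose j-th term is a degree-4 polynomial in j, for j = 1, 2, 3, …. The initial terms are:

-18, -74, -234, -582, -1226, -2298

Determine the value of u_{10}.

-14346

1st diffs: -56, -160, -348, -644, -1072.
2nd diffs: -104, -188, -296, -428.
3rd diffs: -84, -108, -132.
4th diffs: -24, -24 (constant).
So u_j = -j^4 - 4j^3 - 3j^2 - 4j - 6.
Evaluating at j = 10 gives u_{10} = -14346.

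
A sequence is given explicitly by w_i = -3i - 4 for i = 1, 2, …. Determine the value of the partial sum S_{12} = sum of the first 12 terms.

-282

Over i = 1..12: Σi = 78.
Total = (-3)·78 + (-4)·12 = -282.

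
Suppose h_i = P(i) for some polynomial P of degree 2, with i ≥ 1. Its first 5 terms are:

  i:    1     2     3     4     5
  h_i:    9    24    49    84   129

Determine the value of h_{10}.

504

1st diffs: 15, 25, 35, 45.
2nd diffs: 10, 10, 10 (constant).
So h_i = 5i^2 + 4.
Evaluating at i = 10 gives h_{10} = 504.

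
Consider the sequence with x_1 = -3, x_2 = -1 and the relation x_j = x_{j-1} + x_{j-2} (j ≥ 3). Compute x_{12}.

-254

x_3 = -4; x_4 = -5; x_5 = -9; x_6 = -14; x_7 = -23; x_8 = -37; x_9 = -60; x_{10} = -97; x_{11} = -157; x_{12} = -254.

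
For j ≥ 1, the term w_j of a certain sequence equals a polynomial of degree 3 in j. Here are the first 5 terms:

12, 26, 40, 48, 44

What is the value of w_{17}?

-3124

1st diffs: 14, 14, 8, -4.
2nd diffs: 0, -6, -12.
3rd diffs: -6, -6 (constant).
Newton forward-difference form: w_j = 12 + 14·C(j-1,1) + (-6)·C(j-1,3).
At j = 17: j-1 = 16, so w_{17} = 12 + 224 - 3360 = -3124.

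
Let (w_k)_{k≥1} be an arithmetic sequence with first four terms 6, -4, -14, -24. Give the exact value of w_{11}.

Common difference d = -10.
w_k = 6 + (k - 1)·(-10).
w_{11} = 6 + 10·(-10) = -94.

-94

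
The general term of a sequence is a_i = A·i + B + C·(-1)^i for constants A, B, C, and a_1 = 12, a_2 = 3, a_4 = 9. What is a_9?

Write the equations: A + B - C = 12; 2A + B + C = 3; 4A + B + C = 9.
Subtracting the first from the second: A + 2C = -9.
Subtracting the second from the third: 2A = 6.
Solving: C = -6, A = 3, then B = 3.
Therefore a_9 = 27 + 3 + (-6)·(-1) = 36.

36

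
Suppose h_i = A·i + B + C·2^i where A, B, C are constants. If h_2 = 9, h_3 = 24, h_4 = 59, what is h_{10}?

5069

Write the equations: 2A + B + 4C = 9; 3A + B + 8C = 24; 4A + B + 16C = 59.
Subtracting the first from the second: A + 4C = 15.
Subtracting the second from the third: A + 8C = 35.
Solving: C = 5, A = -5, then B = -1.
So h_i = -5·i + (-1) + 5·2^i; at i=10 this is 5069.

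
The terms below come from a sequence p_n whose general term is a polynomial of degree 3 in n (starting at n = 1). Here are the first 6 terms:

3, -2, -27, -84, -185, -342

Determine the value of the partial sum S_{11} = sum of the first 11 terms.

1st diffs: -5, -25, -57, -101, -157.
2nd diffs: -20, -32, -44, -56.
3rd diffs: -12, -12, -12 (constant).
Newton forward-difference form: p_n = 3 + (-5)·C(n-1,1) + (-20)·C(n-1,2) + (-12)·C(n-1,3).
Continuing: …, -567, -872, -1269, -1770, …, p_{11} = -2387.
Summing n = 1..11 (11 terms) gives -7502.

-7502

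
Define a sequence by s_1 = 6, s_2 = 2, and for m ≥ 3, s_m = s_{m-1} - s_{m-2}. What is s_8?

Iterate the recurrence:
s_3 = -4; s_4 = -6; s_5 = -2; s_6 = 4; s_7 = 6; s_8 = 2.

2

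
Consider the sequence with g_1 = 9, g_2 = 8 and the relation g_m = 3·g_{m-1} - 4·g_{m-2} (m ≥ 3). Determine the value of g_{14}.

-74692

Iterate the recurrence:
g_3 = -12;  g_4 = -68;  g_5 = -156;  …;  g_{11} = 1956;  g_{12} = -10244;  g_{13} = -38556;  g_{14} = -74692.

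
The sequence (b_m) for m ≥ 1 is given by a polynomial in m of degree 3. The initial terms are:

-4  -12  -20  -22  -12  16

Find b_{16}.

2606

1st diffs: -8, -8, -2, 10, 28.
2nd diffs: 0, 6, 12, 18.
3rd diffs: 6, 6, 6 (constant).
Newton forward-difference form: b_m = -4 + (-8)·C(m-1,1) + 6·C(m-1,3).
At m = 16: m-1 = 15, so b_{16} = -4 - 120 + 2730 = 2606.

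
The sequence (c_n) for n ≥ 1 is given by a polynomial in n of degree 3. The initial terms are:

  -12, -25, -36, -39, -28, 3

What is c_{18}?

1st diffs: -13, -11, -3, 11, 31.
2nd diffs: 2, 8, 14, 20.
3rd diffs: 6, 6, 6 (constant).
So c_n = n^3 - 5n^2 - 5n - 3.
Evaluating at n = 18 gives c_{18} = 4119.

4119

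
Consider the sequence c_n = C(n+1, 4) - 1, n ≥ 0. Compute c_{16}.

C(17, 4) = 2380, so c_{16} = 2379.

2379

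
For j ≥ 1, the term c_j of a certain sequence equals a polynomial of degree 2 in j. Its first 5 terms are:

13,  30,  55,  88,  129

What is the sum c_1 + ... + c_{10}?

1st diffs: 17, 25, 33, 41.
2nd diffs: 8, 8, 8 (constant).
Newton forward-difference form: c_j = 13 + 17·C(j-1,1) + 8·C(j-1,2).
Continuing: …, 178, 235, 300, 373, …, c_{10} = 454.
Summing j = 1..10 (10 terms) gives 1855.

1855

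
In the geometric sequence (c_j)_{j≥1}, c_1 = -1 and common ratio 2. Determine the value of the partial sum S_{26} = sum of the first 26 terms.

c_j = (-1)·2^(j-1).
S = (-1)·(2^26 - 1)/(2 - 1) = (-1)·(67108864 - 1)/(1) = -67108863.

-67108863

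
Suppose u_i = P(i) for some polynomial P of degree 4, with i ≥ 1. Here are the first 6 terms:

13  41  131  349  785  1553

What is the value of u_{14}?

41249

1st diffs: 28, 90, 218, 436, 768.
2nd diffs: 62, 128, 218, 332.
3rd diffs: 66, 90, 114.
4th diffs: 24, 24 (constant).
Newton forward-difference form: u_i = 13 + 28·C(i-1,1) + 62·C(i-1,2) + 66·C(i-1,3) + 24·C(i-1,4).
At i = 14: i-1 = 13, so u_{14} = 13 + 364 + 4836 + 18876 + 17160 = 41249.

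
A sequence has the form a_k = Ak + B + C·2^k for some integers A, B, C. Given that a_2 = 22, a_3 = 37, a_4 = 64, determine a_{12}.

Plug in k = 2, 3, 4: 2A + B + 4C = 22; 3A + B + 8C = 37; 4A + B + 16C = 64.
Subtracting the first from the second: A + 4C = 15.
Subtracting the second from the third: A + 8C = 27.
Solving: C = 3, A = 3, then B = 4.
So a_k = 3·k + 4 + 3·2^k; at k=12 this is 12328.

12328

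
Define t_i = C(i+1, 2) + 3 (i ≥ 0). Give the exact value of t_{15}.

123

C(16, 2) = 120, so t_{15} = 123.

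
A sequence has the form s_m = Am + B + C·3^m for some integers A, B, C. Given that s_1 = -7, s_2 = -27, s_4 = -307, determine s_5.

Plug in m = 1, 2, 4: A + B + 3C = -7; 2A + B + 9C = -27; 4A + B + 81C = -307.
Subtracting the first from the second: A + 6C = -20.
Subtracting the second from the third: 2A + 72C = -280.
Solving: C = -4, A = 4, then B = 1.
Hence s_5 = 4·5 + 1 + (-4)·243 = -951.

-951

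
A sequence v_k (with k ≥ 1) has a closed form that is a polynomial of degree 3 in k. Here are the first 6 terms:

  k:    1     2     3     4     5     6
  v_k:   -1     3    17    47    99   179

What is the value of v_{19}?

6497

1st diffs: 4, 14, 30, 52, 80.
2nd diffs: 10, 16, 22, 28.
3rd diffs: 6, 6, 6 (constant).
Newton forward-difference form: v_k = -1 + 4·C(k-1,1) + 10·C(k-1,2) + 6·C(k-1,3).
At k = 19: k-1 = 18, so v_{19} = -1 + 72 + 1530 + 4896 = 6497.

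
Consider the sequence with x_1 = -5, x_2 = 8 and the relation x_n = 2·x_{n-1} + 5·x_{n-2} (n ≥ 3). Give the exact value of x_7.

Step forward from the initial values:
x_3 = -9  x_4 = 22  x_5 = -1  x_6 = 108  x_7 = 211.

211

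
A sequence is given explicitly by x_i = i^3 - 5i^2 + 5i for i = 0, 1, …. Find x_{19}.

5149

x_{19} = 1·19^3 - 5·19^2 + 5·19 = 5149.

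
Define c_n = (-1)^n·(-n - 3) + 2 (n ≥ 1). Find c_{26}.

(-1)^26 = 1; -n - 3 at n=26 is -29; so c_{26} = -27.

-27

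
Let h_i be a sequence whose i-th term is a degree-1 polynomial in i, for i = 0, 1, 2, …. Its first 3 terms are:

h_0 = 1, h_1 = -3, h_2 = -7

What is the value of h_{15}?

1st diffs: -4, -4 (constant).
So h_i = -4i + 1.
Evaluating at i = 15 gives h_{15} = -59.

-59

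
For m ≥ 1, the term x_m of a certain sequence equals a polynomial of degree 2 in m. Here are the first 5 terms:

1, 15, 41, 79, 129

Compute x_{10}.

1st diffs: 14, 26, 38, 50.
2nd diffs: 12, 12, 12 (constant).
Newton forward-difference form: x_m = 1 + 14·C(m-1,1) + 12·C(m-1,2).
At m = 10: m-1 = 9, so x_{10} = 1 + 126 + 432 = 559.

559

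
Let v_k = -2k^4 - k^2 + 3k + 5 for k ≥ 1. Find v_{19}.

v_{19} = -2·19^4 - 1·19^2 + 3·19 + 5 = -260941.

-260941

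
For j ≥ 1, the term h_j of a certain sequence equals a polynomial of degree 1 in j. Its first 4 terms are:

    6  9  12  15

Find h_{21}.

66

1st diffs: 3, 3, 3 (constant).
So h_j = 3j + 3.
Evaluating at j = 21 gives h_{21} = 66.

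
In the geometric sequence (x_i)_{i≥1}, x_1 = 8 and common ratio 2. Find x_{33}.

x_i = 8·2^(i-1).
x_{33} = 8·2^32 = 34359738368.

34359738368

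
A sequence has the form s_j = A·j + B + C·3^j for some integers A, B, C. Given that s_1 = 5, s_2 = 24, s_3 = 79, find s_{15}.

43046731

At j = 1, 2, 3: A + B + 3C = 5; 2A + B + 9C = 24; 3A + B + 27C = 79.
Subtracting the first from the second: A + 6C = 19.
Subtracting the second from the third: A + 18C = 55.
Solving: C = 3, A = 1, then B = -5.
Hence s_{15} = 1·15 + (-5) + 3·14348907 = 43046731.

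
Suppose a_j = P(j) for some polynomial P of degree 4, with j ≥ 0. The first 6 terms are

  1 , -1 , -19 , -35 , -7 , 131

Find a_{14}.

1st diffs: -2, -18, -16, 28, 138.
2nd diffs: -16, 2, 44, 110.
3rd diffs: 18, 42, 66.
4th diffs: 24, 24 (constant).
Newton forward-difference form: a_j = 1 + (-2)·C(j,1) + (-16)·C(j,2) + 18·C(j,3) + 24·C(j,4).
At j = 14: j = 14, so a_{14} = 1 - 28 - 1456 + 6552 + 24024 = 29093.

29093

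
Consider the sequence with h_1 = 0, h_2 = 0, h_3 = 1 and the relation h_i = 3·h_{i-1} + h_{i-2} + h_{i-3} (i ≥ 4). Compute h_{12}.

50951

Applying the relation repeatedly:
h_4 = 3;  h_5 = 10;  h_6 = 34;  h_7 = 115;  h_8 = 389;  h_9 = 1316;  h_{10} = 4452;  h_{11} = 15061;  h_{12} = 50951.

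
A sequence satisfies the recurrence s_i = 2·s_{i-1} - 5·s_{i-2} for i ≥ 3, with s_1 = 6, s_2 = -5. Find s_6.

455

Step forward from the initial values:
s_3 = -40  s_4 = -55  s_5 = 90  s_6 = 455.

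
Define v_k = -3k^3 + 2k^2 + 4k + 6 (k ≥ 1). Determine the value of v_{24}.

-40218

v_{24} = -3·24^3 + 2·24^2 + 4·24 + 6 = -40218.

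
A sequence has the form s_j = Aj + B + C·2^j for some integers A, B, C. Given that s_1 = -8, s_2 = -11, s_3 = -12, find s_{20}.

1048471

The three given values yield: A + B + 2C = -8; 2A + B + 4C = -11; 3A + B + 8C = -12.
Subtracting the first from the second: A + 2C = -3.
Subtracting the second from the third: A + 4C = -1.
Solving: C = 1, A = -5, then B = -5.
So s_j = -5·j + (-5) + 1·2^j; at j=20 this is 1048471.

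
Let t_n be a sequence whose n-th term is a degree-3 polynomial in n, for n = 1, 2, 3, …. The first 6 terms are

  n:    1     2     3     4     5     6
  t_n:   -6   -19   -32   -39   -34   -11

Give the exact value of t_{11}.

584

1st diffs: -13, -13, -7, 5, 23.
2nd diffs: 0, 6, 12, 18.
3rd diffs: 6, 6, 6 (constant).
Newton forward-difference form: t_n = -6 + (-13)·C(n-1,1) + 6·C(n-1,3).
At n = 11: n-1 = 10, so t_{11} = -6 - 130 + 720 = 584.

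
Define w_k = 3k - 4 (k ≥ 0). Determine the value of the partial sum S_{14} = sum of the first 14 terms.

Over k = 0..13: Σk = 91.
Total = (3)·91 + (-4)·14 = 217.

217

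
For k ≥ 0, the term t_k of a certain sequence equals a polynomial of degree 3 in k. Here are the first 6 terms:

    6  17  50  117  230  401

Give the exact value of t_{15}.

1st diffs: 11, 33, 67, 113, 171.
2nd diffs: 22, 34, 46, 58.
3rd diffs: 12, 12, 12 (constant).
Newton forward-difference form: t_k = 6 + 11·C(k,1) + 22·C(k,2) + 12·C(k,3).
At k = 15: k = 15, so t_{15} = 6 + 165 + 2310 + 5460 = 7941.

7941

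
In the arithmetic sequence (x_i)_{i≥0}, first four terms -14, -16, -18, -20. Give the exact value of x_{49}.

-112

Common difference d = -2.
x_i = -14 + (i - 0)·(-2).
x_{49} = -14 + 49·(-2) = -112.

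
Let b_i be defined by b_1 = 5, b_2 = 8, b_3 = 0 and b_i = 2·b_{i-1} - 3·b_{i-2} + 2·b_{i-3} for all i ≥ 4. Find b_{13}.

Iterate the recurrence:
b_4 = -14; b_5 = -12; b_6 = 18; b_7 = 44; b_8 = 10; b_9 = -76; b_{10} = -94; b_{11} = 60; b_{12} = 250; b_{13} = 132.

132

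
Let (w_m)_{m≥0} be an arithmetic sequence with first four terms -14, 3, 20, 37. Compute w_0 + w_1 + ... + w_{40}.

13366

Common difference d = 17.
w_m = -14 + (m - 0)·17.
w_{40} = 666; S = 41·(-14 + 666)/2 = 13366.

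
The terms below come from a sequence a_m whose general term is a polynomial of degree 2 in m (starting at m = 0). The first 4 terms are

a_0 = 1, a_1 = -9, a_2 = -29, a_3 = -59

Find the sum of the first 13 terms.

1st diffs: -10, -20, -30.
2nd diffs: -10, -10 (constant).
So a_m = -5m^2 - 5m + 1.
Continuing: …, -99, -149, -209, -279, …, a_{12} = -779.
Summing m = 0..12 (13 terms) gives -3627.

-3627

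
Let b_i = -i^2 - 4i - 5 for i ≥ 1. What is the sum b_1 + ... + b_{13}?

Over i = 1..13: Σi = 91, Σi² = 819.
Total = (-1)·819 + (-4)·91 + (-5)·13 = -1248.

-1248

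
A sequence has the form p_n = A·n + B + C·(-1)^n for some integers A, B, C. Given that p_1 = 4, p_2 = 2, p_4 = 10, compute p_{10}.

The three given values yield: A + B - C = 4; 2A + B + C = 2; 4A + B + C = 10.
Subtracting the first from the second: A + 2C = -2.
Subtracting the second from the third: 2A = 8.
Solving: C = -3, A = 4, then B = -3.
So p_n = 4·n + (-3) + (-3)·(-1)^n; at n=10 this is 34.

34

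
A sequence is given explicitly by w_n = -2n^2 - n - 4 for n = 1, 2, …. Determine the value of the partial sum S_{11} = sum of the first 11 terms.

-1122

Over n = 1..11: Σn = 66, Σn² = 506.
Total = (-2)·506 + (-1)·66 + (-4)·11 = -1122.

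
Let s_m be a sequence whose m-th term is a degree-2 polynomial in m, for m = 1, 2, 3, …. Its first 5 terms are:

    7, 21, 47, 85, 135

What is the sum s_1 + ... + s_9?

1575

1st diffs: 14, 26, 38, 50.
2nd diffs: 12, 12, 12 (constant).
Newton forward-difference form: s_m = 7 + 14·C(m-1,1) + 12·C(m-1,2).
Continuing: 197, 271, 357, 455.
Summing m = 1..9 (9 terms) gives 1575.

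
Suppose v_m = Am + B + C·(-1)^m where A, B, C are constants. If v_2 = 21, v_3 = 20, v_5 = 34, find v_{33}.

230

Write the equations: 2A + B + C = 21; 3A + B - C = 20; 5A + B - C = 34.
Subtracting the first from the second: A - 2C = -1.
Subtracting the second from the third: 2A = 14.
Solving: C = 4, A = 7, then B = 3.
Therefore v_{33} = 231 + 3 + 4·(-1) = 230.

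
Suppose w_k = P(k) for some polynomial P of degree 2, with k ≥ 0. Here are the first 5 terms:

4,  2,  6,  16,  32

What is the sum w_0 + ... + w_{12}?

1612

1st diffs: -2, 4, 10, 16.
2nd diffs: 6, 6, 6 (constant).
So w_k = 3k^2 - 5k + 4.
Continuing: …, 54, 82, 116, 156, …, w_{12} = 376.
Summing k = 0..12 (13 terms) gives 1612.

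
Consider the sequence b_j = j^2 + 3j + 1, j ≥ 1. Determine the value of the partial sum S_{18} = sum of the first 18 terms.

Over j = 1..18: Σj = 171, Σj² = 2109.
Total = (1)·2109 + (3)·171 + (1)·18 = 2640.

2640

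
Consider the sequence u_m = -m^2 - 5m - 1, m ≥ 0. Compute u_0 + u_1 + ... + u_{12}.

-1053

Over m = 0..12: Σm = 78, Σm² = 650.
Total = (-1)·650 + (-5)·78 + (-1)·13 = -1053.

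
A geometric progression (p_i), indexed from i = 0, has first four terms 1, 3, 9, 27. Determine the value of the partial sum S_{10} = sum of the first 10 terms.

Common ratio r = 3.
p_i = 1·3^(i-0).
S = 1·(3^10 - 1)/(3 - 1) = 1·(59049 - 1)/(2) = 29524.

29524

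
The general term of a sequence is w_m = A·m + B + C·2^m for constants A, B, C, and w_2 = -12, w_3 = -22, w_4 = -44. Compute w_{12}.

-12268

At m = 2, 3, 4: 2A + B + 4C = -12; 3A + B + 8C = -22; 4A + B + 16C = -44.
Subtracting the first from the second: A + 4C = -10.
Subtracting the second from the third: A + 8C = -22.
Solving: C = -3, A = 2, then B = -4.
Hence w_{12} = 2·12 + (-4) + (-3)·4096 = -12268.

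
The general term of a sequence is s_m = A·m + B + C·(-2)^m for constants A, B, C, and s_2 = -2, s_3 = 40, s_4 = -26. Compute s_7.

424

At m = 2, 3, 4: 2A + B + 4C = -2; 3A + B - 8C = 40; 4A + B + 16C = -26.
Subtracting the first from the second: A - 12C = 42.
Subtracting the second from the third: A + 24C = -66.
Solving: C = -3, A = 6, then B = -2.
Hence s_7 = 6·7 + (-2) + (-3)·(-128) = 424.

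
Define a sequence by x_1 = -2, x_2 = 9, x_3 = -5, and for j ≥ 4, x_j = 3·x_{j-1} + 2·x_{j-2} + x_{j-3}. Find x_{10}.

657

x_4 = 1, x_5 = 2, x_6 = 3, x_7 = 14, x_8 = 50, x_9 = 181, x_{10} = 657.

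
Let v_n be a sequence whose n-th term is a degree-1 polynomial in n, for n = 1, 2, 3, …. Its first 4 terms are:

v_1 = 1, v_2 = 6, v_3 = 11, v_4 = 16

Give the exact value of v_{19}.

1st diffs: 5, 5, 5 (constant).
So v_n = 5n - 4.
Evaluating at n = 19 gives v_{19} = 91.

91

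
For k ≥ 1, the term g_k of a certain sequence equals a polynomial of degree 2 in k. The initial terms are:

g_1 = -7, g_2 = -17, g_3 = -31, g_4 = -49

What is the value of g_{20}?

1st diffs: -10, -14, -18.
2nd diffs: -4, -4 (constant).
Newton forward-difference form: g_k = -7 + (-10)·C(k-1,1) + (-4)·C(k-1,2).
At k = 20: k-1 = 19, so g_{20} = -7 - 190 - 684 = -881.

-881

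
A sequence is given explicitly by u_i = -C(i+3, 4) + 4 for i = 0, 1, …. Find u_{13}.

-1816

C(16, 4) = 1820, so u_{13} = -1816.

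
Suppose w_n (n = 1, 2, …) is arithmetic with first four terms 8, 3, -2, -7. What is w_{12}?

Common difference d = -5.
w_n = 8 + (n - 1)·(-5).
w_{12} = 8 + 11·(-5) = -47.

-47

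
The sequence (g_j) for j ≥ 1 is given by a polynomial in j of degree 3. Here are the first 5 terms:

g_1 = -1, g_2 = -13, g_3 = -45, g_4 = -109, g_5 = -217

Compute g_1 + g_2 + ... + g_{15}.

-26755

1st diffs: -12, -32, -64, -108.
2nd diffs: -20, -32, -44.
3rd diffs: -12, -12 (constant).
So g_j = -2j^3 + 2j^2 - 4j + 3.
Continuing: …, -381, -613, -925, -1329, …, g_{15} = -6357.
Summing j = 1..15 (15 terms) gives -26755.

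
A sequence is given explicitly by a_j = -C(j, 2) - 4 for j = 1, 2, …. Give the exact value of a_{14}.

-95

C(14, 2) = 91, so a_{14} = -95.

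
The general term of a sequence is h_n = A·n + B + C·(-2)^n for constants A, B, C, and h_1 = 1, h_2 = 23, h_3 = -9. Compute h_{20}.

Plug in n = 1, 2, 3: A + B - 2C = 1; 2A + B + 4C = 23; 3A + B - 8C = -9.
Subtracting the first from the second: A + 6C = 22.
Subtracting the second from the third: A - 12C = -32.
Solving: C = 3, A = 4, then B = 3.
So h_n = 4·n + 3 + 3·(-2)^n; at n=20 this is 3145811.

3145811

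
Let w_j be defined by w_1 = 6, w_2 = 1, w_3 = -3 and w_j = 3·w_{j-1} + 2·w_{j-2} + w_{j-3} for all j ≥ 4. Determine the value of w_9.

-1371

Iterate the recurrence:
w_4 = -1;  w_5 = -8;  w_6 = -29;  w_7 = -104;  w_8 = -378;  w_9 = -1371.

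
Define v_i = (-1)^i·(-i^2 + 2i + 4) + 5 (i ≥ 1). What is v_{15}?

196

(-1)^15 = -1; -i^2 + 2i + 4 at i=15 is -191; so v_{15} = 196.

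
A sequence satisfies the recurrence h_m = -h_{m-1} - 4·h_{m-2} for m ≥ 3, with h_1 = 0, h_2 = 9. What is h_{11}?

-2745

Applying the relation repeatedly:
h_3 = -9;  h_4 = -27;  h_5 = 63;  h_6 = 45;  h_7 = -297;  h_8 = 117;  h_9 = 1071;  h_{10} = -1539;  h_{11} = -2745.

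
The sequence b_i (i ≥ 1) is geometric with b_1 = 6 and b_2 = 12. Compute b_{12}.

Common ratio r = 2.
b_i = 6·2^(i-1).
b_{12} = 6·2^11 = 12288.

12288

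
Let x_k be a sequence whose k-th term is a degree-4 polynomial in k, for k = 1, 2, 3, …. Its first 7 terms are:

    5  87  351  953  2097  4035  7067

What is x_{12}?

52497

1st diffs: 82, 264, 602, 1144, 1938, 3032.
2nd diffs: 182, 338, 542, 794, 1094.
3rd diffs: 156, 204, 252, 300.
4th diffs: 48, 48, 48 (constant).
Newton forward-difference form: x_k = 5 + 82·C(k-1,1) + 182·C(k-1,2) + 156·C(k-1,3) + 48·C(k-1,4).
At k = 12: k-1 = 11, so x_{12} = 5 + 902 + 10010 + 25740 + 15840 = 52497.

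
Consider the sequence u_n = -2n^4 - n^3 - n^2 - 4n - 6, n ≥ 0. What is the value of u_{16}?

-135494

u_{16} = -2·16^4 - 1·16^3 - 1·16^2 - 4·16 - 6 = -135494.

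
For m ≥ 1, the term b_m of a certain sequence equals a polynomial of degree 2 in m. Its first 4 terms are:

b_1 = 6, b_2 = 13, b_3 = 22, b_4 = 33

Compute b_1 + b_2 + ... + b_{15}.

1st diffs: 7, 9, 11.
2nd diffs: 2, 2 (constant).
Newton forward-difference form: b_m = 6 + 7·C(m-1,1) + 2·C(m-1,2).
Continuing: …, 46, 61, 78, 97, …, b_{15} = 286.
Summing m = 1..15 (15 terms) gives 1735.

1735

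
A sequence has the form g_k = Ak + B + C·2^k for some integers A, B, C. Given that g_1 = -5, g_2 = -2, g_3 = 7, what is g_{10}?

3034

Write the equations: A + B + 2C = -5; 2A + B + 4C = -2; 3A + B + 8C = 7.
Subtracting the first from the second: A + 2C = 3.
Subtracting the second from the third: A + 4C = 9.
Solving: C = 3, A = -3, then B = -8.
Hence g_{10} = -3·10 + (-8) + 3·1024 = 3034.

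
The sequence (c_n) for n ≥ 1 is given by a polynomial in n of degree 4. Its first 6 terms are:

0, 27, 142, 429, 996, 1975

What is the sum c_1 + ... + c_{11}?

54813

1st diffs: 27, 115, 287, 567, 979.
2nd diffs: 88, 172, 280, 412.
3rd diffs: 84, 108, 132.
4th diffs: 24, 24 (constant).
So c_n = n^4 + 4n^3 - 5n^2 - n + 1.
Continuing: …, 3522, 5817, 9064, 13491, …, c_{11} = 19350.
Summing n = 1..11 (11 terms) gives 54813.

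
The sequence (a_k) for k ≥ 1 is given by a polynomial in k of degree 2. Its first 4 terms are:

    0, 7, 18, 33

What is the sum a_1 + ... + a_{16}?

1st diffs: 7, 11, 15.
2nd diffs: 4, 4 (constant).
Newton forward-difference form: a_k = 7·C(k-1,1) + 4·C(k-1,2).
Continuing: …, 52, 75, 102, 133, …, a_{16} = 525.
Summing k = 1..16 (16 terms) gives 3080.

3080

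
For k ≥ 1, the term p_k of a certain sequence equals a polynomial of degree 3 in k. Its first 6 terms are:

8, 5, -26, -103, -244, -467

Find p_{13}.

-5836

1st diffs: -3, -31, -77, -141, -223.
2nd diffs: -28, -46, -64, -82.
3rd diffs: -18, -18, -18 (constant).
Newton forward-difference form: p_k = 8 + (-3)·C(k-1,1) + (-28)·C(k-1,2) + (-18)·C(k-1,3).
At k = 13: k-1 = 12, so p_{13} = 8 - 36 - 1848 - 3960 = -5836.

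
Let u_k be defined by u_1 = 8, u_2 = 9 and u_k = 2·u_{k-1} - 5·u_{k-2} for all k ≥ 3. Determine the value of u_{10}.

-9951

Compute successive terms:
u_3 = -22;  u_4 = -89;  u_5 = -68;  u_6 = 309;  u_7 = 958;  u_8 = 371;  u_9 = -4048;  u_{10} = -9951.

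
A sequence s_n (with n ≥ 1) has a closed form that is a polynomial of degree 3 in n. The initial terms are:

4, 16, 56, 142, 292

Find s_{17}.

1st diffs: 12, 40, 86, 150.
2nd diffs: 28, 46, 64.
3rd diffs: 18, 18 (constant).
Newton forward-difference form: s_n = 4 + 12·C(n-1,1) + 28·C(n-1,2) + 18·C(n-1,3).
At n = 17: n-1 = 16, so s_{17} = 4 + 192 + 3360 + 10080 = 13636.

13636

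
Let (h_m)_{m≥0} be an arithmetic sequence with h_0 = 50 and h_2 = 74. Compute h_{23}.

Common difference d = (74 - 50) / (2 - 0) = 12.
h_m = 50 + (m - 0)·12.
h_{23} = 50 + 23·12 = 326.

326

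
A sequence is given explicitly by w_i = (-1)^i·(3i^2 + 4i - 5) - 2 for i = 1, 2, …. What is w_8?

(-1)^8 = 1; 3i^2 + 4i - 5 at i=8 is 219; so w_8 = 217.

217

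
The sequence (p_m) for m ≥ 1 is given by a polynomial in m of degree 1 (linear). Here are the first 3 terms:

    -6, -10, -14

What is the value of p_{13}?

1st diffs: -4, -4 (constant).
So p_m = -4m - 2.
Evaluating at m = 13 gives p_{13} = -54.

-54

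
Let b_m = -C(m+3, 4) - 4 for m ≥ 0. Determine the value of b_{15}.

-3064

C(18, 4) = 3060, so b_{15} = -3064.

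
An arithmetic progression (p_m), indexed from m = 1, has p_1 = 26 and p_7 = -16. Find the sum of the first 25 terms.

-1450

Common difference d = (-16 - 26) / (7 - 1) = -7.
p_m = 26 + (m - 1)·(-7).
p_{25} = -142; S = 25·(26 + (-142))/2 = -1450.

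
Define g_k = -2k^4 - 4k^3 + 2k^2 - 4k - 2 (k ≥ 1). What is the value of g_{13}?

-65626

g_{13} = -2·13^4 - 4·13^3 + 2·13^2 - 4·13 - 2 = -65626.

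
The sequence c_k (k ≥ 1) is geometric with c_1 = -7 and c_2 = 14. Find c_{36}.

240518168576

Common ratio r = -2.
c_k = (-7)·(-2)^(k-1).
c_{36} = (-7)·(-2)^35 = 240518168576.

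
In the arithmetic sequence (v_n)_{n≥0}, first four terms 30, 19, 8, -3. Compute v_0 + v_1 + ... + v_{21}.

Common difference d = -11.
v_n = 30 + (n - 0)·(-11).
v_{21} = -201; S = 22·(30 + (-201))/2 = -1881.

-1881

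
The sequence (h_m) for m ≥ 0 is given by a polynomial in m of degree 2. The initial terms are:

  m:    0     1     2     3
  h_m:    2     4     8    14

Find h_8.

74

1st diffs: 2, 4, 6.
2nd diffs: 2, 2 (constant).
So h_m = m^2 + m + 2.
Evaluating at m = 8 gives h_8 = 74.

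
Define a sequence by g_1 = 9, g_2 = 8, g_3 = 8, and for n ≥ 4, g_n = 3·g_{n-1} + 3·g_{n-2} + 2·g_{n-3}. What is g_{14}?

Iterate the recurrence:
g_4 = 66; g_5 = 238; g_6 = 928; …; g_{11} = 839782; g_{12} = 3275632; g_{13} = 12776838; g_{14} = 49836974.

49836974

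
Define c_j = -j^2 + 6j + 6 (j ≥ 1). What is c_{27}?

-561

c_{27} = -1·27^2 + 6·27 + 6 = -561.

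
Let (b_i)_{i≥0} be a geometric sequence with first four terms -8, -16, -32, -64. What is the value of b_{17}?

-1048576

Common ratio r = 2.
b_i = (-8)·2^(i-0).
b_{17} = (-8)·2^17 = -1048576.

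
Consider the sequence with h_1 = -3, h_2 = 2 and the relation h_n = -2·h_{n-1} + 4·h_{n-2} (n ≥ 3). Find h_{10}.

Applying the relation repeatedly:
h_3 = -16; h_4 = 40; h_5 = -144; h_6 = 448; h_7 = -1472; h_8 = 4736; h_9 = -15360; h_{10} = 49664.

49664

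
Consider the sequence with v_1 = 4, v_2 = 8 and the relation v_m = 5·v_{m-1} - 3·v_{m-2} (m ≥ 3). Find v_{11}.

3143728

Iterate the recurrence:
v_3 = 28; v_4 = 116; v_5 = 496; v_6 = 2132; v_7 = 9172; v_8 = 39464; v_9 = 169804; v_{10} = 730628; v_{11} = 3143728.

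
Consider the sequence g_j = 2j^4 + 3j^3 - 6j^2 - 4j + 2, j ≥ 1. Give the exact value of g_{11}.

g_{11} = 2·11^4 + 3·11^3 - 6·11^2 - 4·11 + 2 = 32507.

32507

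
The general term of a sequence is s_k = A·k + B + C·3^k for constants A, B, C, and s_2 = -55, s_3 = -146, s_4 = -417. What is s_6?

-3659

The three given values yield: 2A + B + 9C = -55; 3A + B + 27C = -146; 4A + B + 81C = -417.
Subtracting the first from the second: A + 18C = -91.
Subtracting the second from the third: A + 54C = -271.
Solving: C = -5, A = -1, then B = -8.
So s_k = -1·k + (-8) + (-5)·3^k; at k=6 this is -3659.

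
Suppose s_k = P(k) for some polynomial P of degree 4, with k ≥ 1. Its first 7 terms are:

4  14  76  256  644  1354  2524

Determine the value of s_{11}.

15404

1st diffs: 10, 62, 180, 388, 710, 1170.
2nd diffs: 52, 118, 208, 322, 460.
3rd diffs: 66, 90, 114, 138.
4th diffs: 24, 24, 24 (constant).
Newton forward-difference form: s_k = 4 + 10·C(k-1,1) + 52·C(k-1,2) + 66·C(k-1,3) + 24·C(k-1,4).
At k = 11: k-1 = 10, so s_{11} = 4 + 100 + 2340 + 7920 + 5040 = 15404.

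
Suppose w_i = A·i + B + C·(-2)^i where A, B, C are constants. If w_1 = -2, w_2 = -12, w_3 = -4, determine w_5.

12

Write the equations: A + B - 2C = -2; 2A + B + 4C = -12; 3A + B - 8C = -4.
Subtracting the first from the second: A + 6C = -10.
Subtracting the second from the third: A - 12C = 8.
Solving: C = -1, A = -4, then B = 0.
So w_i = -4·i + 0 + (-1)·(-2)^i; at i=5 this is 12.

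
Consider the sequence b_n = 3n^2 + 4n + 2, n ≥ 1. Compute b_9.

b_9 = 3·9^2 + 4·9 + 2 = 281.

281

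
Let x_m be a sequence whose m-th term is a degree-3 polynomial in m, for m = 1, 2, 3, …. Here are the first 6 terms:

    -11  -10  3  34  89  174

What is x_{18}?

5718

1st diffs: 1, 13, 31, 55, 85.
2nd diffs: 12, 18, 24, 30.
3rd diffs: 6, 6, 6 (constant).
Newton forward-difference form: x_m = -11 + 1·C(m-1,1) + 12·C(m-1,2) + 6·C(m-1,3).
At m = 18: m-1 = 17, so x_{18} = -11 + 17 + 1632 + 4080 = 5718.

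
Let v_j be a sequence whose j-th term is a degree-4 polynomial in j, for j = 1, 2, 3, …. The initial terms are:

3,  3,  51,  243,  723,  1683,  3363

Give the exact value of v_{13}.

1st diffs: 0, 48, 192, 480, 960, 1680.
2nd diffs: 48, 144, 288, 480, 720.
3rd diffs: 96, 144, 192, 240.
4th diffs: 48, 48, 48 (constant).
Newton forward-difference form: v_j = 3 + 48·C(j-1,2) + 96·C(j-1,3) + 48·C(j-1,4).
At j = 13: j-1 = 12, so v_{13} = 3 + 3168 + 21120 + 23760 = 48051.

48051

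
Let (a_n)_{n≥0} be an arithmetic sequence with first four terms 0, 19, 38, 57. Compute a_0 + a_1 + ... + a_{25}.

Common difference d = 19.
a_n = 0 + (n - 0)·19.
a_{25} = 475; S = 26·(0 + 475)/2 = 6175.

6175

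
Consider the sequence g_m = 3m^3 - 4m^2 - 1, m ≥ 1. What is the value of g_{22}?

30007

g_{22} = 3·22^3 - 4·22^2 - 1 = 30007.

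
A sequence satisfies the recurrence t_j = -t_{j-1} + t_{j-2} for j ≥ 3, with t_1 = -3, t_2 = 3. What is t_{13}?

t_3 = -6  t_4 = 9  t_5 = -15  …  t_{10} = 165  t_{11} = -267  t_{12} = 432  t_{13} = -699.

-699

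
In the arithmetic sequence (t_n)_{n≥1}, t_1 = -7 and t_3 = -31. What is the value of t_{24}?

Common difference d = (-31 - (-7)) / (3 - 1) = -12.
t_n = -7 + (n - 1)·(-12).
t_{24} = -7 + 23·(-12) = -283.

-283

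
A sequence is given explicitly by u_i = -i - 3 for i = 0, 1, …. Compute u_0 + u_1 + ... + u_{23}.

-348

Over i = 0..23: Σi = 276.
Total = (-1)·276 + (-3)·24 = -348.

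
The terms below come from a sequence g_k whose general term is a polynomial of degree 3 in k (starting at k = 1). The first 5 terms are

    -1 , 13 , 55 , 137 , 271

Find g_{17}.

10303

1st diffs: 14, 42, 82, 134.
2nd diffs: 28, 40, 52.
3rd diffs: 12, 12 (constant).
So g_k = 2k^3 + 2k^2 - 6k + 1.
Evaluating at k = 17 gives g_{17} = 10303.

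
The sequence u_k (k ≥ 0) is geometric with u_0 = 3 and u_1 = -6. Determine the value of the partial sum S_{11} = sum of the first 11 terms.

2049

Common ratio r = -2.
u_k = 3·(-2)^(k-0).
S = 3·((-2)^11 - 1)/(-2 - 1) = 3·(-2048 - 1)/(-3) = 2049.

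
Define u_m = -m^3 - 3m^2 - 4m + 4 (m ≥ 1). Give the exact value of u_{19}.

-8014

u_{19} = -1·19^3 - 3·19^2 - 4·19 + 4 = -8014.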